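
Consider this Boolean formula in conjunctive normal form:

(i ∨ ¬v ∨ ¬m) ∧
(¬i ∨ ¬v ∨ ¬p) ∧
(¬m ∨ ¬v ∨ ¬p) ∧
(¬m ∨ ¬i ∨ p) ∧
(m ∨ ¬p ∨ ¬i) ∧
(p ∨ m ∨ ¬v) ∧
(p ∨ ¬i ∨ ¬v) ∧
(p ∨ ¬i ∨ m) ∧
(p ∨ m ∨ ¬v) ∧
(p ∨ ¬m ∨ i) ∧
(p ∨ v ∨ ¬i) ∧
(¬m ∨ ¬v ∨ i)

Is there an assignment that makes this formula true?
Yes

Yes, the formula is satisfiable.

One satisfying assignment is: i=False, v=False, p=False, m=False

Verification: With this assignment, all 12 clauses evaluate to true.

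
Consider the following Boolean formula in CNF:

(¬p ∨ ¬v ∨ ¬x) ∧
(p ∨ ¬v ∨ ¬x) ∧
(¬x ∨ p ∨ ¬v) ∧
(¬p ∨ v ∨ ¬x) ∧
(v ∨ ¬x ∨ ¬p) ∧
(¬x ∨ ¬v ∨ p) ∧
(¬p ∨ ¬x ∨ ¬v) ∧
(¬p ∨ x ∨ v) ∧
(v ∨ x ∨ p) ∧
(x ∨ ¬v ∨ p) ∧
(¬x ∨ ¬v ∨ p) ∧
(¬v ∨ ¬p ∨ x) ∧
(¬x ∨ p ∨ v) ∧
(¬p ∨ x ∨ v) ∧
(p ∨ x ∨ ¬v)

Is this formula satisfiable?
No

No, the formula is not satisfiable.

No assignment of truth values to the variables can make all 15 clauses true simultaneously.

The formula is UNSAT (unsatisfiable).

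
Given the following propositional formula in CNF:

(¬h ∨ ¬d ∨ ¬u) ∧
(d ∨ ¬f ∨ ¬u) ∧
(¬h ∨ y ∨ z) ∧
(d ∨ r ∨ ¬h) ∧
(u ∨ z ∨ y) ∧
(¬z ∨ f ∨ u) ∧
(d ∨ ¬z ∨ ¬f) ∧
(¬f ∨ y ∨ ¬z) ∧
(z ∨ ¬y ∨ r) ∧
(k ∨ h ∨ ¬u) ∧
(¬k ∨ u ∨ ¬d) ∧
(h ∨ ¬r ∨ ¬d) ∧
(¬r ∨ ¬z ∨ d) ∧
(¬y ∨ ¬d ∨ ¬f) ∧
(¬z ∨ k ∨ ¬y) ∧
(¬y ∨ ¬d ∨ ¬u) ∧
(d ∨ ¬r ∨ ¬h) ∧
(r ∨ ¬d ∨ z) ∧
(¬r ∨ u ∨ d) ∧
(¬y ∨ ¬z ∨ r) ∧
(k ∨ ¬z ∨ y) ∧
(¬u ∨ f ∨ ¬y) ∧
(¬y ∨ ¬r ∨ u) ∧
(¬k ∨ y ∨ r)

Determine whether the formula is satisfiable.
Yes

Yes, the formula is satisfiable.

One satisfying assignment is: f=False, r=True, y=False, u=True, z=False, k=True, d=False, h=False

Verification: With this assignment, all 24 clauses evaluate to true.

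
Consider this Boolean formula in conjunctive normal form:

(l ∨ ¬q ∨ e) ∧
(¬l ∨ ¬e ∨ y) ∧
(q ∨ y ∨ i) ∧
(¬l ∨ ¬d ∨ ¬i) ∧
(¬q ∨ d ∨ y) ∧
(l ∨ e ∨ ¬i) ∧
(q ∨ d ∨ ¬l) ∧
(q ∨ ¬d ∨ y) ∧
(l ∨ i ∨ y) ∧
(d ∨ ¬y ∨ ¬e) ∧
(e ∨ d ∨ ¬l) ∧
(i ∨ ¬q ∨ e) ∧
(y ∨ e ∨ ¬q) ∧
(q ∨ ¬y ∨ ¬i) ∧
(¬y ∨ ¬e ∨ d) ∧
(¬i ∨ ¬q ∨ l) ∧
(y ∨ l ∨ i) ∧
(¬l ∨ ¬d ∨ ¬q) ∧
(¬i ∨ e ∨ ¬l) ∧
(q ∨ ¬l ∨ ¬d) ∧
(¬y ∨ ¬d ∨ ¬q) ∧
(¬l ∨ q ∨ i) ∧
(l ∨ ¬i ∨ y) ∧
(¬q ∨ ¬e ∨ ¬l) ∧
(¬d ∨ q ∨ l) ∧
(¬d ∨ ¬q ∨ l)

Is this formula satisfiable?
Yes

Yes, the formula is satisfiable.

One satisfying assignment is: q=False, i=False, y=True, l=False, d=False, e=False

Verification: With this assignment, all 26 clauses evaluate to true.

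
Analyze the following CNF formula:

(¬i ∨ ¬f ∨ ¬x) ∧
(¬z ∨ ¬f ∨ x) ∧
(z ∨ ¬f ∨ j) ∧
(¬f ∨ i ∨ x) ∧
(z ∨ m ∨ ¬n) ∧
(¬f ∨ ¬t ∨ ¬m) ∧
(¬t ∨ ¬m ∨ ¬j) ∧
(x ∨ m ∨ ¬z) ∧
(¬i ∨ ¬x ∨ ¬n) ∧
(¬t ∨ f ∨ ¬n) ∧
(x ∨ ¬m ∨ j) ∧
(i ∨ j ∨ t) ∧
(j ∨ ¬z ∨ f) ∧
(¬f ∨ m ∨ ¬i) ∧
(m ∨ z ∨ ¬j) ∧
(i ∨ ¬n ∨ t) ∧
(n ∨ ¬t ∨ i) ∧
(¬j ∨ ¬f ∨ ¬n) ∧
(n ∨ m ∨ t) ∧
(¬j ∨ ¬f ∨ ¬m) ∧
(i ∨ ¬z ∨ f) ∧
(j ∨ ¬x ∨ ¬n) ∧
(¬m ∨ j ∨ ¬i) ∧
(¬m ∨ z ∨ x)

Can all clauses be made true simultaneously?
Yes

Yes, the formula is satisfiable.

One satisfying assignment is: i=False, n=False, z=False, x=True, f=False, t=False, m=True, j=True

Verification: With this assignment, all 24 clauses evaluate to true.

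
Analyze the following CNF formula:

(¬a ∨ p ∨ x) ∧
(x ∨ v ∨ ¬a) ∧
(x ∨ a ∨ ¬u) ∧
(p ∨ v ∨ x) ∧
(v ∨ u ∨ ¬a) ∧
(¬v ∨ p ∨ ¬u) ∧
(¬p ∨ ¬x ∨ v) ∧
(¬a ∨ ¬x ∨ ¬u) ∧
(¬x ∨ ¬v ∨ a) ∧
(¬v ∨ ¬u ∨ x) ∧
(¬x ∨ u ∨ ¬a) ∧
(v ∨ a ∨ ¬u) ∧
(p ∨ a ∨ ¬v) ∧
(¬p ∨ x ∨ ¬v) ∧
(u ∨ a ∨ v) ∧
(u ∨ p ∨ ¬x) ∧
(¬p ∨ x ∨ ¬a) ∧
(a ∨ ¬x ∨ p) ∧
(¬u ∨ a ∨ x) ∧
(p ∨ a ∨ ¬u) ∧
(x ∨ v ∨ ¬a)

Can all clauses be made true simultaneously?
No

No, the formula is not satisfiable.

No assignment of truth values to the variables can make all 21 clauses true simultaneously.

The formula is UNSAT (unsatisfiable).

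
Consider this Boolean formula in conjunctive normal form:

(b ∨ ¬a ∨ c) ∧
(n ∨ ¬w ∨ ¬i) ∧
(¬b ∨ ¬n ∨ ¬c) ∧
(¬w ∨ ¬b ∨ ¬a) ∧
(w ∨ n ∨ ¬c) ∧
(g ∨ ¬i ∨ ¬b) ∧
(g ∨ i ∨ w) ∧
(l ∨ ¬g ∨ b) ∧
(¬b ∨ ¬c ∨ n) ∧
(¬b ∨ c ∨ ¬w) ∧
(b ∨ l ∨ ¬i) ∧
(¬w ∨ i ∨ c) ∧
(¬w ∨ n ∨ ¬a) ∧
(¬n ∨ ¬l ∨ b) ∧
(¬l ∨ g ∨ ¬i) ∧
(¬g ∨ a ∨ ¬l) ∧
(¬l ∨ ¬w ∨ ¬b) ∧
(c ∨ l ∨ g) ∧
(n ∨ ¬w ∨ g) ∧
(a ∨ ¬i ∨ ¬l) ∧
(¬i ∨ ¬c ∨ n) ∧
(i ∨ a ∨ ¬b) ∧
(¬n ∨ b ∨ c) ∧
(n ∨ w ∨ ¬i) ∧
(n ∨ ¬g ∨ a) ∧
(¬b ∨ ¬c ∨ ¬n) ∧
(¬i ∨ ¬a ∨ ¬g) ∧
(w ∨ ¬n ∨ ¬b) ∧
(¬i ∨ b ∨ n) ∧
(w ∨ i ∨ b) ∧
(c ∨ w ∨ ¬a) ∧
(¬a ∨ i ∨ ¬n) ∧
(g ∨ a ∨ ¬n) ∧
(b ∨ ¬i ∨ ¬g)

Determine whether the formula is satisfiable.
No

No, the formula is not satisfiable.

No assignment of truth values to the variables can make all 34 clauses true simultaneously.

The formula is UNSAT (unsatisfiable).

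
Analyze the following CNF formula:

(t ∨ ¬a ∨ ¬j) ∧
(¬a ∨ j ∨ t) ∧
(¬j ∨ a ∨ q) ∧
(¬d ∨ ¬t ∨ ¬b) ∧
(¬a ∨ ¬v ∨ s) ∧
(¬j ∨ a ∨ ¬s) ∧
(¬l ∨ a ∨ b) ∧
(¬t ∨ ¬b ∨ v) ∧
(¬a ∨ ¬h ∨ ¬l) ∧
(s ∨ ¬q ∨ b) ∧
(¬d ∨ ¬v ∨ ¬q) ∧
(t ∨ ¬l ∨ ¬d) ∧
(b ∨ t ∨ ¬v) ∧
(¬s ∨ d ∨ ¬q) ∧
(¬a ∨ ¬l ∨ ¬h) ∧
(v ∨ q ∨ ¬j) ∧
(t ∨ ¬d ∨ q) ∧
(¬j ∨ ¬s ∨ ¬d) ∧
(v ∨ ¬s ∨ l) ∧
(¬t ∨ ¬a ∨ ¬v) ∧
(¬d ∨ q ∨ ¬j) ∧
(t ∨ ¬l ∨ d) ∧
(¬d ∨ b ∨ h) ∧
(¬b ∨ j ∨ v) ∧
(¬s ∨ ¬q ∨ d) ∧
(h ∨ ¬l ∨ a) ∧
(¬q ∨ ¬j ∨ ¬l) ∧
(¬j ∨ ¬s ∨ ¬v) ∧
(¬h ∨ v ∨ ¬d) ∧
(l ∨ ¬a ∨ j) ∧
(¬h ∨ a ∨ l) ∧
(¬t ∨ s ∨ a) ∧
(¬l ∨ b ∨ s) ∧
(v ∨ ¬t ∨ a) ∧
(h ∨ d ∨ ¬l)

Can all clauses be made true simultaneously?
Yes

Yes, the formula is satisfiable.

One satisfying assignment is: d=False, t=False, a=False, h=False, b=False, q=False, l=False, j=False, s=False, v=False

Verification: With this assignment, all 35 clauses evaluate to true.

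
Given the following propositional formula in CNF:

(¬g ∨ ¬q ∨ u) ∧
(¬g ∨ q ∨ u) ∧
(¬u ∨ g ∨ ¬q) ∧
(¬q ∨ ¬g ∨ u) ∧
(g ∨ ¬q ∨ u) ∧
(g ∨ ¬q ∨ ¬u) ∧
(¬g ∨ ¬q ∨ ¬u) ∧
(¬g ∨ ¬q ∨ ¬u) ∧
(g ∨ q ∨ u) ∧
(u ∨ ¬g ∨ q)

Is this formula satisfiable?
Yes

Yes, the formula is satisfiable.

One satisfying assignment is: q=False, g=True, u=True

Verification: With this assignment, all 10 clauses evaluate to true.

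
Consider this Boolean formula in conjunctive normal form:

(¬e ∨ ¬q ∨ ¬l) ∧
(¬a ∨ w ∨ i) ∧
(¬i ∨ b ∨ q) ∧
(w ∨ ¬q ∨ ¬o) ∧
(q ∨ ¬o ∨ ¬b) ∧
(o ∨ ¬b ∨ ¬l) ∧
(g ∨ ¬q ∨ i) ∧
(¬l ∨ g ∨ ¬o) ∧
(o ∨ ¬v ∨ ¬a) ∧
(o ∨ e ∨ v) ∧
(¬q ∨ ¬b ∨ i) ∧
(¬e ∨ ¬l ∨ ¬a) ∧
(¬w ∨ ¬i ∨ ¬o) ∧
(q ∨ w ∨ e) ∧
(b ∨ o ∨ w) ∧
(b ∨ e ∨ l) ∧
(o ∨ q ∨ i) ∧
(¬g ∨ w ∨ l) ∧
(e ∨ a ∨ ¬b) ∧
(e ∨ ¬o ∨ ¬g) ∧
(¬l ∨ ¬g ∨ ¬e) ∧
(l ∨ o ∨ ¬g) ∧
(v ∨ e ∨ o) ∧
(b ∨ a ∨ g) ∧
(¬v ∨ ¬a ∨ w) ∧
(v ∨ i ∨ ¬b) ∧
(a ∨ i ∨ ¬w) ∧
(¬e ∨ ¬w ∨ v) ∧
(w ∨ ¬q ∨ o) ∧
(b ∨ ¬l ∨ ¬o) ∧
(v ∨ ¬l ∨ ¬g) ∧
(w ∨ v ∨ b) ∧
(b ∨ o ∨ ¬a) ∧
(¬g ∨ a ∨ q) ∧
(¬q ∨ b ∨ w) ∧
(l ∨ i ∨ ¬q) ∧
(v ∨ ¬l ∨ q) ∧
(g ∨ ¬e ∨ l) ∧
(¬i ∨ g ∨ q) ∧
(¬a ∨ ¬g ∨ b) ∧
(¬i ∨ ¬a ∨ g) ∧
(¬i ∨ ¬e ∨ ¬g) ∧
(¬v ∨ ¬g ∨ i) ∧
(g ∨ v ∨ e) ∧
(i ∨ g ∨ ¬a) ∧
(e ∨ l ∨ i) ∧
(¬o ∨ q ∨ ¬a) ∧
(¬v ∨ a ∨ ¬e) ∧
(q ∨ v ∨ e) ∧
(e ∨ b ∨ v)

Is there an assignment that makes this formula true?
Yes

Yes, the formula is satisfiable.

One satisfying assignment is: q=True, w=True, i=True, o=False, e=False, l=True, g=True, v=True, b=False, a=False

Verification: With this assignment, all 50 clauses evaluate to true.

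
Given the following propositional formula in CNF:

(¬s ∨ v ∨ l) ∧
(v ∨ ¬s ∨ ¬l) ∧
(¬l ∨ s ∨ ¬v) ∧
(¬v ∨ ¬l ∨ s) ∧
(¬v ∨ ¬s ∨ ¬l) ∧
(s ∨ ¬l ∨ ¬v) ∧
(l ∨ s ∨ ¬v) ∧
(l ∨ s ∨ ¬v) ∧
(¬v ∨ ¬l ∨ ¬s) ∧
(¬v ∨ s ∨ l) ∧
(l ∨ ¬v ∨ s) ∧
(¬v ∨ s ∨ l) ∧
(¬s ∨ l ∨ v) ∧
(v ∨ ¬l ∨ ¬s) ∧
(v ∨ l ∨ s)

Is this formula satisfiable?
Yes

Yes, the formula is satisfiable.

One satisfying assignment is: s=False, l=True, v=False

Verification: With this assignment, all 15 clauses evaluate to true.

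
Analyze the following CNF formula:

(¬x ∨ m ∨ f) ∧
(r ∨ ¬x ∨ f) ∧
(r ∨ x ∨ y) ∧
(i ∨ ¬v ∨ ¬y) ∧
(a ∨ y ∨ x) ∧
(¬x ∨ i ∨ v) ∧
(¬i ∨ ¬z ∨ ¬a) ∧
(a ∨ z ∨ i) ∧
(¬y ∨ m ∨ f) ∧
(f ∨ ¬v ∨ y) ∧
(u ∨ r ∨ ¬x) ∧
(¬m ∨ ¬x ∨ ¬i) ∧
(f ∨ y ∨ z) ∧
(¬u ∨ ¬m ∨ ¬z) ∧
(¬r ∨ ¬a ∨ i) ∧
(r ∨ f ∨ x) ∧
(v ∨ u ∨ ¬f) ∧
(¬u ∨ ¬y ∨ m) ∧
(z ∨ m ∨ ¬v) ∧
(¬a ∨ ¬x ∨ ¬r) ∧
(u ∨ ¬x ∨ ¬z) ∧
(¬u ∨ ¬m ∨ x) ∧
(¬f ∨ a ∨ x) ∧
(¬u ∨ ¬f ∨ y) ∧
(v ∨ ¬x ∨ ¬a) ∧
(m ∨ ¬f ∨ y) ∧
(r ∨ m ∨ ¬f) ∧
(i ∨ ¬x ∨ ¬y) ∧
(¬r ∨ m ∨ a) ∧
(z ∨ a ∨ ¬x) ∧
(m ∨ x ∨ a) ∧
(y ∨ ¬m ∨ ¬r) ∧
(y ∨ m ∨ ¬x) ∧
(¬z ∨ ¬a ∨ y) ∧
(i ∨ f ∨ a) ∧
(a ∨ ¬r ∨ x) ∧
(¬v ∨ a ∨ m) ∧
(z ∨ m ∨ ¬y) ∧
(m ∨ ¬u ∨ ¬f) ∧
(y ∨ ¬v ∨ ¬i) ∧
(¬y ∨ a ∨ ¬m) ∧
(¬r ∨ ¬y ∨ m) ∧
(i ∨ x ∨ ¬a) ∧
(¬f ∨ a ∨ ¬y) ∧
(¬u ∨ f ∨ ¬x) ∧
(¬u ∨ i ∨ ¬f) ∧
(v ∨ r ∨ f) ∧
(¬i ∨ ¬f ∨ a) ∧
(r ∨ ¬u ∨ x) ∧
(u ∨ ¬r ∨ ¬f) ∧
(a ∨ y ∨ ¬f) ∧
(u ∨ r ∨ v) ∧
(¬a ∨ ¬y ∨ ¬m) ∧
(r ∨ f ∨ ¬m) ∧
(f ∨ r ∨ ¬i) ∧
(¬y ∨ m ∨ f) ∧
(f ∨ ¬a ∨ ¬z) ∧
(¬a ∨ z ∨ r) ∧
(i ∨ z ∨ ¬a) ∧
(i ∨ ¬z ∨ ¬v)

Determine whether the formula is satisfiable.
No

No, the formula is not satisfiable.

No assignment of truth values to the variables can make all 60 clauses true simultaneously.

The formula is UNSAT (unsatisfiable).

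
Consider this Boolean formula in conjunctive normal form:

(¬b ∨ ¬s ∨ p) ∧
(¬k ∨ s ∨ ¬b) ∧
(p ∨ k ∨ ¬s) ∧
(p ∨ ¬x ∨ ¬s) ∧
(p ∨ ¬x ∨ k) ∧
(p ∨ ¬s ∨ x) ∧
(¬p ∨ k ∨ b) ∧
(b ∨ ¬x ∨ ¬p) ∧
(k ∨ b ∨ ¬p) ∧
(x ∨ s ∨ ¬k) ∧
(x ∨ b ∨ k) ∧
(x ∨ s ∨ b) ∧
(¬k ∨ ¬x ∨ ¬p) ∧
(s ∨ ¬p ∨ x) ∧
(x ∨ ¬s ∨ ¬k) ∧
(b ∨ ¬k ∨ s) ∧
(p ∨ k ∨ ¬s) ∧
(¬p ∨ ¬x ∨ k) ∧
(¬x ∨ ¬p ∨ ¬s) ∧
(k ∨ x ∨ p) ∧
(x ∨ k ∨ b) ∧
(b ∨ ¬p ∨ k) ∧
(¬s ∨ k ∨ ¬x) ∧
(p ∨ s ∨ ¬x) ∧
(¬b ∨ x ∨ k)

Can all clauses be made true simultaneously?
No

No, the formula is not satisfiable.

No assignment of truth values to the variables can make all 25 clauses true simultaneously.

The formula is UNSAT (unsatisfiable).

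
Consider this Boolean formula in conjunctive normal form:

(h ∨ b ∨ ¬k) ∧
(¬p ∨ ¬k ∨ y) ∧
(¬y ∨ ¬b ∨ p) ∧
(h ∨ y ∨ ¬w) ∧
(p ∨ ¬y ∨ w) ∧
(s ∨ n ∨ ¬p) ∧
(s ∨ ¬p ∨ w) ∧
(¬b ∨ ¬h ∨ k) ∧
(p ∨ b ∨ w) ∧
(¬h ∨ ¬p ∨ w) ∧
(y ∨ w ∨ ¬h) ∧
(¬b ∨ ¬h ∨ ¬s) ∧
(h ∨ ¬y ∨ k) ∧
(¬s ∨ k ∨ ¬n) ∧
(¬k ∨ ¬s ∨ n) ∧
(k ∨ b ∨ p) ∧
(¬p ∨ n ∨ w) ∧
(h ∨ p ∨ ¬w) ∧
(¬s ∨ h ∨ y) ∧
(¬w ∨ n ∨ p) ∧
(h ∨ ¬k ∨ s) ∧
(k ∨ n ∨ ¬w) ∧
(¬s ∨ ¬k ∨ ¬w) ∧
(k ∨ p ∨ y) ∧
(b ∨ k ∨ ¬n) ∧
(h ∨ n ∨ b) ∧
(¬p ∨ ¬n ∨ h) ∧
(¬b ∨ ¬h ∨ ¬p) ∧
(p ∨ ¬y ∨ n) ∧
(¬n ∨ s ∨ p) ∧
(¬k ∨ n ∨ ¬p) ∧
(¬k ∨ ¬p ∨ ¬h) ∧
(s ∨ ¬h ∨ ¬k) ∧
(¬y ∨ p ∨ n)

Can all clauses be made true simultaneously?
No

No, the formula is not satisfiable.

No assignment of truth values to the variables can make all 34 clauses true simultaneously.

The formula is UNSAT (unsatisfiable).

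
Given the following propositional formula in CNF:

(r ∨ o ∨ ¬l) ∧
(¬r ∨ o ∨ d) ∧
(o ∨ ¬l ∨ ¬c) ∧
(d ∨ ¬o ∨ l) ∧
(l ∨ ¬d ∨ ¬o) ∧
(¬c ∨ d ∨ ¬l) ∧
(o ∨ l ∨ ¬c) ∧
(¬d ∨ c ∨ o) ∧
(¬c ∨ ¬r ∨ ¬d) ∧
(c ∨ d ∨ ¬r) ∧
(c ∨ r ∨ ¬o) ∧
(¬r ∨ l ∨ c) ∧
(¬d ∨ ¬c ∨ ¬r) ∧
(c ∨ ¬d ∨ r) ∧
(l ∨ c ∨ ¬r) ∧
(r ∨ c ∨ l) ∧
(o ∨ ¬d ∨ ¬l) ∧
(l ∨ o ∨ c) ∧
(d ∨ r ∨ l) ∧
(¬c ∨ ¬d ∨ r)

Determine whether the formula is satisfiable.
Yes

Yes, the formula is satisfiable.

One satisfying assignment is: c=False, o=True, l=True, d=True, r=True

Verification: With this assignment, all 20 clauses evaluate to true.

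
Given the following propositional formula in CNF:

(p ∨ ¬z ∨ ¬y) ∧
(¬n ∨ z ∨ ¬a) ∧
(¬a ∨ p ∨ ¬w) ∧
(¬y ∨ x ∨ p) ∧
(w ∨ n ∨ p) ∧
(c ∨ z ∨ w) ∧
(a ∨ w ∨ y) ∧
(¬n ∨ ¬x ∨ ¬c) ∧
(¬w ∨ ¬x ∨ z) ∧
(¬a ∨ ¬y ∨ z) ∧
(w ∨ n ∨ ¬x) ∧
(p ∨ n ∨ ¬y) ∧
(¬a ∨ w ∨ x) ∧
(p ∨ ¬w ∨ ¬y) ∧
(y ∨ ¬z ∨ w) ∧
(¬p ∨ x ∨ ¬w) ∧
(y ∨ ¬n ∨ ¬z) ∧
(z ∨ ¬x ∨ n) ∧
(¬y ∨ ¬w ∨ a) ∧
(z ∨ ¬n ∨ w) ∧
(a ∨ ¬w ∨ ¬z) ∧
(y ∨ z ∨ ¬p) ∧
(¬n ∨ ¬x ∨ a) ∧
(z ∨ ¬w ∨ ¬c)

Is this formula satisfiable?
Yes

Yes, the formula is satisfiable.

One satisfying assignment is: c=False, a=False, z=True, p=True, n=False, w=False, y=True, x=False

Verification: With this assignment, all 24 clauses evaluate to true.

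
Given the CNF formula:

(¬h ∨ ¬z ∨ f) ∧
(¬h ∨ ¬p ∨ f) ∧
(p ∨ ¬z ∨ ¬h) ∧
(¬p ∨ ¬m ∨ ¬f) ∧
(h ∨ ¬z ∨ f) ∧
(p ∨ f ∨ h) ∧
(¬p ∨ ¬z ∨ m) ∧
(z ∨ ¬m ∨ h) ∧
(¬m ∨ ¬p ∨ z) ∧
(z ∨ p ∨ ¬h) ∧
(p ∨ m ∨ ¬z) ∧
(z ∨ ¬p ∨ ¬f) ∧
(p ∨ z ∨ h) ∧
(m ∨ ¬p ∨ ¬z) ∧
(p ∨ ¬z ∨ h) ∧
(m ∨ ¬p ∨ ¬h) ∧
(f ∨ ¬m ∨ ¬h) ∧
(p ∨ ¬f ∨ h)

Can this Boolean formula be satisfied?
Yes

Yes, the formula is satisfiable.

One satisfying assignment is: z=False, f=False, h=False, m=False, p=True

Verification: With this assignment, all 18 clauses evaluate to true.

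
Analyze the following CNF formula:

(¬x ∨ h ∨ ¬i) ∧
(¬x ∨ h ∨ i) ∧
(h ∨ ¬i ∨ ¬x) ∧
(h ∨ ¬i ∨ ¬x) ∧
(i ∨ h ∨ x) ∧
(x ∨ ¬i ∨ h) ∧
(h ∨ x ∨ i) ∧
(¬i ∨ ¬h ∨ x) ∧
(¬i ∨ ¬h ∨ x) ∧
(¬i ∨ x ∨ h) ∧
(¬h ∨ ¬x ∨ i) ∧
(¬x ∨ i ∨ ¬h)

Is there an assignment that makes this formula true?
Yes

Yes, the formula is satisfiable.

One satisfying assignment is: i=False, x=False, h=True

Verification: With this assignment, all 12 clauses evaluate to true.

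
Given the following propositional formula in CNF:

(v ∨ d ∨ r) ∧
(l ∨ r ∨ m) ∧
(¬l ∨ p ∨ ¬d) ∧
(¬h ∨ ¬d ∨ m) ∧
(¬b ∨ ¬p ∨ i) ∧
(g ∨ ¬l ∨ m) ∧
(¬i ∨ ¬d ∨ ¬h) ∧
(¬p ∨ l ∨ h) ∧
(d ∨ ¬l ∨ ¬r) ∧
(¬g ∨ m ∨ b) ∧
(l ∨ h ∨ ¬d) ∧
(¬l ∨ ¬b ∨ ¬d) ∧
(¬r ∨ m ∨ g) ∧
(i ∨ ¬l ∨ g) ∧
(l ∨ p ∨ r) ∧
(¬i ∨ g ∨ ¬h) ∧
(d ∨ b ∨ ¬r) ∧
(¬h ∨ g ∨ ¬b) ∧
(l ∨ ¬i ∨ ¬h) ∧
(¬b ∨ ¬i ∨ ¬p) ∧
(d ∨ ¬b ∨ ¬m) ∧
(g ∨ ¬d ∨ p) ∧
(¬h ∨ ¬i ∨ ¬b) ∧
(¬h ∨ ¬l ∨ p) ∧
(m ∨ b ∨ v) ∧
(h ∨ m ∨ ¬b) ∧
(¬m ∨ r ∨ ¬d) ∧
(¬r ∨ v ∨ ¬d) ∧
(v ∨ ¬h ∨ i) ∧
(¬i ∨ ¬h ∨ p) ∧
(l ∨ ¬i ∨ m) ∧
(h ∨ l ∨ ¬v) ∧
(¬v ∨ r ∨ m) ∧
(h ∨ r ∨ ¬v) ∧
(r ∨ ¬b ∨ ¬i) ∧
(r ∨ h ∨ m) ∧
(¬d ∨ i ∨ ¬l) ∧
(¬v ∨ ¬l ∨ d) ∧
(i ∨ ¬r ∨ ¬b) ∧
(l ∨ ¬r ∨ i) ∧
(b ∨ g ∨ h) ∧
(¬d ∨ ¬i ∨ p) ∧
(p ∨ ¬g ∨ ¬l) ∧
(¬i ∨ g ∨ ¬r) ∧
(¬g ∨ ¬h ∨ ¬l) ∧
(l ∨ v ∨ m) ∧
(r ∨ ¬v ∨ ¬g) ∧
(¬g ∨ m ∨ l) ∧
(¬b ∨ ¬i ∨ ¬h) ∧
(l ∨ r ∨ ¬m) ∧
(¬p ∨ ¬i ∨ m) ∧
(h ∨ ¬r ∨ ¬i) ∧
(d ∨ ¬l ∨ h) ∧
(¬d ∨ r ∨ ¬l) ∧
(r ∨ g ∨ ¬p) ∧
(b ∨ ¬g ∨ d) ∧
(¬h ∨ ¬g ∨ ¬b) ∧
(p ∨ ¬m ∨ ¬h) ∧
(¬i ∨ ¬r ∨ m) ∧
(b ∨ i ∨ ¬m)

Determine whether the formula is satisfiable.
No

No, the formula is not satisfiable.

No assignment of truth values to the variables can make all 60 clauses true simultaneously.

The formula is UNSAT (unsatisfiable).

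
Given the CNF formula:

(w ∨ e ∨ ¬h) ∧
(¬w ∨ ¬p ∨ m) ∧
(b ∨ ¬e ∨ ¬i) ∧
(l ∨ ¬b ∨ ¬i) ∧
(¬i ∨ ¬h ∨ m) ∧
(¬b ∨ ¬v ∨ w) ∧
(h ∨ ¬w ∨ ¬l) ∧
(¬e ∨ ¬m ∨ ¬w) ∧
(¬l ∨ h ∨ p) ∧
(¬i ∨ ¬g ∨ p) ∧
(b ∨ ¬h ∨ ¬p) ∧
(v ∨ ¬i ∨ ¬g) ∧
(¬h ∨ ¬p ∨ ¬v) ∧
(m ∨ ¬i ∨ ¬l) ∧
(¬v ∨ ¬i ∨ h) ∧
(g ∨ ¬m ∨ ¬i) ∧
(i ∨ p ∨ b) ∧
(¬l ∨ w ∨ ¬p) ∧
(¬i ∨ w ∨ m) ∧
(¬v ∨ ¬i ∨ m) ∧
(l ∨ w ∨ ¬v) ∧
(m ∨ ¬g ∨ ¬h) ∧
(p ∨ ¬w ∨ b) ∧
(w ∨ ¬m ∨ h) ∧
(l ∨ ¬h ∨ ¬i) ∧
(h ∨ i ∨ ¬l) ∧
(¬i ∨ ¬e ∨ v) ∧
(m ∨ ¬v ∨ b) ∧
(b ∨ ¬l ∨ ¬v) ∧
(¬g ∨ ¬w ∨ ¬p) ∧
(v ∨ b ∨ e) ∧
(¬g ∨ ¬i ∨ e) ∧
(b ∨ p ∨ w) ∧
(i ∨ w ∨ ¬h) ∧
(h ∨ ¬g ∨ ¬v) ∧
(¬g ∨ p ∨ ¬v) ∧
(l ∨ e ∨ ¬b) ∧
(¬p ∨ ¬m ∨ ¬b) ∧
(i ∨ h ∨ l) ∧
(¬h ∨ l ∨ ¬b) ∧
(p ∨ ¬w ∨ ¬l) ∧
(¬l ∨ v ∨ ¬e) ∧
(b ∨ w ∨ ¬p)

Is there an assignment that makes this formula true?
No

No, the formula is not satisfiable.

No assignment of truth values to the variables can make all 43 clauses true simultaneously.

The formula is UNSAT (unsatisfiable).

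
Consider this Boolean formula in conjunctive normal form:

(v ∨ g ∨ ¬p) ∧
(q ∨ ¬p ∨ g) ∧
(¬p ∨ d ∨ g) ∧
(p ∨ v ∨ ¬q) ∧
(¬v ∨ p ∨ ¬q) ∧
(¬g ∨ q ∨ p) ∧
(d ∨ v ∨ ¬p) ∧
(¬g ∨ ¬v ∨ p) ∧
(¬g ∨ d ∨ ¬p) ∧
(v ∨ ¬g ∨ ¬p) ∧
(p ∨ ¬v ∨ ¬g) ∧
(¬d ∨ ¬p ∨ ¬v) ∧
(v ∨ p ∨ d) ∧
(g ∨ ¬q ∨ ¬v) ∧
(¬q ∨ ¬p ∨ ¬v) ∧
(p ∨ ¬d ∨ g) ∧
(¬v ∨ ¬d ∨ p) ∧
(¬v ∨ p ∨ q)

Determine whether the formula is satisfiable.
No

No, the formula is not satisfiable.

No assignment of truth values to the variables can make all 18 clauses true simultaneously.

The formula is UNSAT (unsatisfiable).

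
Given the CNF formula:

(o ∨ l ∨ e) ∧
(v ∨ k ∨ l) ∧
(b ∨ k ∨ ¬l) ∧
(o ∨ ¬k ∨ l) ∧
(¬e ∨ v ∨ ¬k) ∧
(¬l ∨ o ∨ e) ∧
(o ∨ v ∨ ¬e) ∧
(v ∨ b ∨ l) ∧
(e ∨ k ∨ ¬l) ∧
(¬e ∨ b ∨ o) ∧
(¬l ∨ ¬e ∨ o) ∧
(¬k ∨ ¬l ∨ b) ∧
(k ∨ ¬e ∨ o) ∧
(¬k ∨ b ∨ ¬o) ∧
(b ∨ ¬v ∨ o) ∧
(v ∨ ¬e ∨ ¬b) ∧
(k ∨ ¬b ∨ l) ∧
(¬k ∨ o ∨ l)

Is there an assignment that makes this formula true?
Yes

Yes, the formula is satisfiable.

One satisfying assignment is: b=True, l=True, v=False, e=False, k=True, o=True

Verification: With this assignment, all 18 clauses evaluate to true.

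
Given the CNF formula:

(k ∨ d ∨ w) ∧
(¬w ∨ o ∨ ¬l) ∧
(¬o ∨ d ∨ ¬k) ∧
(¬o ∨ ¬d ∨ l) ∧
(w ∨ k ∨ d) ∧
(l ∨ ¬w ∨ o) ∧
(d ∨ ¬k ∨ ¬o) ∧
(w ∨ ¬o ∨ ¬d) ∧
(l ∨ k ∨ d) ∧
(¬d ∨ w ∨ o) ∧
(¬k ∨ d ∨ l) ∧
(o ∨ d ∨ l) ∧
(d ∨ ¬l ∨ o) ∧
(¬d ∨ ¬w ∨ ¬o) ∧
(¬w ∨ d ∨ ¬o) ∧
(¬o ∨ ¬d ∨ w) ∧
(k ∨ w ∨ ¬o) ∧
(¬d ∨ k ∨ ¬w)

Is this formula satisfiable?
No

No, the formula is not satisfiable.

No assignment of truth values to the variables can make all 18 clauses true simultaneously.

The formula is UNSAT (unsatisfiable).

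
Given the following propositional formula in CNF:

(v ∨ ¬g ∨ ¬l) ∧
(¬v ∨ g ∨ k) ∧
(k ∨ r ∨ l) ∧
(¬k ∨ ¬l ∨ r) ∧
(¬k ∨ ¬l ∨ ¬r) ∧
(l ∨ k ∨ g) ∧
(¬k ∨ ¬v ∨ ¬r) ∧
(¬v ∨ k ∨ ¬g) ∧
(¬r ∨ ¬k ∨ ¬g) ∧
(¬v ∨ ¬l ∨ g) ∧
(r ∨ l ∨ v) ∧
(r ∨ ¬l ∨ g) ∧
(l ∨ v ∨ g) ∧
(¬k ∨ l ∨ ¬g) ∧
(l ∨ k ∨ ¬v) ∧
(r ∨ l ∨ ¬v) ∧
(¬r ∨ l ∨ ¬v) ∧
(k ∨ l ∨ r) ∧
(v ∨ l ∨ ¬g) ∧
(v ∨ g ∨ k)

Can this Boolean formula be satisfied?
No

No, the formula is not satisfiable.

No assignment of truth values to the variables can make all 20 clauses true simultaneously.

The formula is UNSAT (unsatisfiable).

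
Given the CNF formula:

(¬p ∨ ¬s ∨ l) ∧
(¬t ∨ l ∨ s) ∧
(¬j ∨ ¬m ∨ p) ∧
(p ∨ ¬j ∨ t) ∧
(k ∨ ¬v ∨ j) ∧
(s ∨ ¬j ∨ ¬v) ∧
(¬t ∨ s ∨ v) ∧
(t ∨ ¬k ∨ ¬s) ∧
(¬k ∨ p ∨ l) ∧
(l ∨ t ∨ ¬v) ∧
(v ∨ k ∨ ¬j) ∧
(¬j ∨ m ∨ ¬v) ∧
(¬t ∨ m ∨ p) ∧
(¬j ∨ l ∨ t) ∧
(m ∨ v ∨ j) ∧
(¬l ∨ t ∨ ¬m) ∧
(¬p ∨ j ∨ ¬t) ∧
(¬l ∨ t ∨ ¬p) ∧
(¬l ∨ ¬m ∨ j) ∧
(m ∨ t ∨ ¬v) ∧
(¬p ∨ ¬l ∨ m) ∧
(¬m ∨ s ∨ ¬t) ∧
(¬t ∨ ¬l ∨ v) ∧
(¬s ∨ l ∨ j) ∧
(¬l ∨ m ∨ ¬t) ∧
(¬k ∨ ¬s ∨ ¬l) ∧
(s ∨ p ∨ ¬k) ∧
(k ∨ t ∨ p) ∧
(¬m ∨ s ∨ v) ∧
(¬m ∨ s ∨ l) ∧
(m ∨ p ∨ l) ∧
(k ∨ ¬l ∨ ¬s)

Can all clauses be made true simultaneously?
No

No, the formula is not satisfiable.

No assignment of truth values to the variables can make all 32 clauses true simultaneously.

The formula is UNSAT (unsatisfiable).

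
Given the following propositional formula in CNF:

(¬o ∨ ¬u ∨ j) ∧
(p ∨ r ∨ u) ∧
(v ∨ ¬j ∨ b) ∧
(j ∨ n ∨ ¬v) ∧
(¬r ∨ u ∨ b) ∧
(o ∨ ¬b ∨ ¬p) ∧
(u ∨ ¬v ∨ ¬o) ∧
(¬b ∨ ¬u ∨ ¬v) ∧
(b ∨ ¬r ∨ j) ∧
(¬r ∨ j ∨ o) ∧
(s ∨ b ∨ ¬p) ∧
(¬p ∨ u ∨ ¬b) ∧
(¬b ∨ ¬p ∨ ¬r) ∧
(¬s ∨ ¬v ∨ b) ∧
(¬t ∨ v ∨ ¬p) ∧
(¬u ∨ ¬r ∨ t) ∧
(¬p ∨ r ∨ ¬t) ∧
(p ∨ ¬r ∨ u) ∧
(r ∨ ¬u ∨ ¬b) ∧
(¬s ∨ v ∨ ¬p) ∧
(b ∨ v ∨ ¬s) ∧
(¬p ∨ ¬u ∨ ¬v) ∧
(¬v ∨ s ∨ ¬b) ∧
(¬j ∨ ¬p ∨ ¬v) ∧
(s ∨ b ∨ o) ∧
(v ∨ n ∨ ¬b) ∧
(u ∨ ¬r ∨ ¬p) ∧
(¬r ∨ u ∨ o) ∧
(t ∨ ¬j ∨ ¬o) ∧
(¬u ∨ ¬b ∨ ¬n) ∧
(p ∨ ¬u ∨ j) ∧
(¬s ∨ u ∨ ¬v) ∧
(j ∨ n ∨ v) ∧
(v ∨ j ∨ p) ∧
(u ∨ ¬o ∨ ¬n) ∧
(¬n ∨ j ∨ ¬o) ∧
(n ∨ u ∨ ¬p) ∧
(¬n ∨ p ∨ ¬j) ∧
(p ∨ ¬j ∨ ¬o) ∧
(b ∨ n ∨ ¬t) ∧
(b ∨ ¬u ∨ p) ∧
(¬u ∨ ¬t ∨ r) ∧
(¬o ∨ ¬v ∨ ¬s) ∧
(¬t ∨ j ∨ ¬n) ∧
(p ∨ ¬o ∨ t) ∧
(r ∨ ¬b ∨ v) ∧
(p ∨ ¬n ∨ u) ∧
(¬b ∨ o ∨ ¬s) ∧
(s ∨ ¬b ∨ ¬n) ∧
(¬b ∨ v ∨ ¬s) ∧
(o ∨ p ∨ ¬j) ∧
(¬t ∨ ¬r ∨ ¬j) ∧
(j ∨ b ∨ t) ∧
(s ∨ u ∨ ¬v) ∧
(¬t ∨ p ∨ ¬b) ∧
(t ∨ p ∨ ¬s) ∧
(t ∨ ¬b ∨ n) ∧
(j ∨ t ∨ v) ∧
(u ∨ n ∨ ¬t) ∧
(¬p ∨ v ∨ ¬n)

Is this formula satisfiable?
No

No, the formula is not satisfiable.

No assignment of truth values to the variables can make all 60 clauses true simultaneously.

The formula is UNSAT (unsatisfiable).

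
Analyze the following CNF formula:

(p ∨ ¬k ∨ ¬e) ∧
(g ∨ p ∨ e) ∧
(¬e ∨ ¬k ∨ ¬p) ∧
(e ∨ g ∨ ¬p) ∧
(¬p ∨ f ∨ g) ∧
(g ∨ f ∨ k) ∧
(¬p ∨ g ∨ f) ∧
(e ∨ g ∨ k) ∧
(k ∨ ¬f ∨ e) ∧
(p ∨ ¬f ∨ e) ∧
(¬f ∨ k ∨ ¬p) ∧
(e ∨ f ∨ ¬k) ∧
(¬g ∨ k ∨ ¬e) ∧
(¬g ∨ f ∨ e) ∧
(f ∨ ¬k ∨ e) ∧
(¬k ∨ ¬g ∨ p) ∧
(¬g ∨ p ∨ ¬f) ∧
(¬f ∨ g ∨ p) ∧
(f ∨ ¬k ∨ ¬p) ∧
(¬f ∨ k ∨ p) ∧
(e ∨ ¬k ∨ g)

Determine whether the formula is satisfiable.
Yes

Yes, the formula is satisfiable.

One satisfying assignment is: f=True, k=True, p=True, g=True, e=False

Verification: With this assignment, all 21 clauses evaluate to true.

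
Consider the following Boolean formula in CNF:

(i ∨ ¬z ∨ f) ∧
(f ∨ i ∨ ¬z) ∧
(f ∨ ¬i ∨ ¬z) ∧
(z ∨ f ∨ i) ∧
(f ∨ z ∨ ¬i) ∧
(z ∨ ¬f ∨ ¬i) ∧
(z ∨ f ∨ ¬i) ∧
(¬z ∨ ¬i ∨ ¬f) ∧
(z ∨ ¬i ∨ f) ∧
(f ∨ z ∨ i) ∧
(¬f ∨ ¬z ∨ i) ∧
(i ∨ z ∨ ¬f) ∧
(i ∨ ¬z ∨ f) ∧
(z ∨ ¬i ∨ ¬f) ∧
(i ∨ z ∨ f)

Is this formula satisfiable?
No

No, the formula is not satisfiable.

No assignment of truth values to the variables can make all 15 clauses true simultaneously.

The formula is UNSAT (unsatisfiable).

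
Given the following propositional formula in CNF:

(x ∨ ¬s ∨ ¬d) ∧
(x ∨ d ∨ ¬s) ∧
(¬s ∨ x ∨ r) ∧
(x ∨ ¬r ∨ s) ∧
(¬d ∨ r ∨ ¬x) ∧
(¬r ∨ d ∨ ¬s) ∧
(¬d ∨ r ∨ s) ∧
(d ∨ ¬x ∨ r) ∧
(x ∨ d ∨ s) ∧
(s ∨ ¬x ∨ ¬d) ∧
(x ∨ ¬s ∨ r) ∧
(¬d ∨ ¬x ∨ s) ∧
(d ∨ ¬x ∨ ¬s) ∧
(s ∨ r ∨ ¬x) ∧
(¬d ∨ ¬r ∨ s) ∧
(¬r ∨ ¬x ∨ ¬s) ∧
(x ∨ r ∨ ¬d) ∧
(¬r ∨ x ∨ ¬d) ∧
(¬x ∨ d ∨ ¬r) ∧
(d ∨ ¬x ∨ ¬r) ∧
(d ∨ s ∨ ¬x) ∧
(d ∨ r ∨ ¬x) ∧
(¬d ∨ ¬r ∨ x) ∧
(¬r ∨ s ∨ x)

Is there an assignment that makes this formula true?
No

No, the formula is not satisfiable.

No assignment of truth values to the variables can make all 24 clauses true simultaneously.

The formula is UNSAT (unsatisfiable).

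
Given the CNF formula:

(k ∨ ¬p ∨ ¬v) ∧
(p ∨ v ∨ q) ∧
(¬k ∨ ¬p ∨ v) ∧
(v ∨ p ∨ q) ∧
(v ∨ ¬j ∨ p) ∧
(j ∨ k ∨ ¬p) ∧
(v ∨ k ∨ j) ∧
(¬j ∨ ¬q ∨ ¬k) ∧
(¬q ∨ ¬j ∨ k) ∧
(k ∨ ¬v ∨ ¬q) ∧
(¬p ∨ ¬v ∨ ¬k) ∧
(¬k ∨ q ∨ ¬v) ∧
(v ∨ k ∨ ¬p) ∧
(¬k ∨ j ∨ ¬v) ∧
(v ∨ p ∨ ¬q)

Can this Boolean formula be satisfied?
Yes

Yes, the formula is satisfiable.

One satisfying assignment is: v=True, k=False, q=False, p=False, j=True

Verification: With this assignment, all 15 clauses evaluate to true.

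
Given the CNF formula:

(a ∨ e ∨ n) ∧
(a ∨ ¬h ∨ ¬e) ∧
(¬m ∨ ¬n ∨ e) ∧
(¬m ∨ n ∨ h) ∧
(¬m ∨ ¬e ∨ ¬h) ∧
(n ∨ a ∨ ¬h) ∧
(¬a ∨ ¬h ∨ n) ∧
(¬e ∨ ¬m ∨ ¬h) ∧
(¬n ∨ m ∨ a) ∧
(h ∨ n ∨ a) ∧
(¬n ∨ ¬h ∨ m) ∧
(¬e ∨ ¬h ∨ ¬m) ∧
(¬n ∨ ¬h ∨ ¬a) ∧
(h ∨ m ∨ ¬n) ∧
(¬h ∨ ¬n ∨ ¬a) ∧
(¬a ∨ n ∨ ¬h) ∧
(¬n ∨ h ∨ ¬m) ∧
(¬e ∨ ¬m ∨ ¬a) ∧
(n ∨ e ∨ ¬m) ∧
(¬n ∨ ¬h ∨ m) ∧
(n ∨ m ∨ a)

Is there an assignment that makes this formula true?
Yes

Yes, the formula is satisfiable.

One satisfying assignment is: m=False, n=False, h=False, e=False, a=True

Verification: With this assignment, all 21 clauses evaluate to true.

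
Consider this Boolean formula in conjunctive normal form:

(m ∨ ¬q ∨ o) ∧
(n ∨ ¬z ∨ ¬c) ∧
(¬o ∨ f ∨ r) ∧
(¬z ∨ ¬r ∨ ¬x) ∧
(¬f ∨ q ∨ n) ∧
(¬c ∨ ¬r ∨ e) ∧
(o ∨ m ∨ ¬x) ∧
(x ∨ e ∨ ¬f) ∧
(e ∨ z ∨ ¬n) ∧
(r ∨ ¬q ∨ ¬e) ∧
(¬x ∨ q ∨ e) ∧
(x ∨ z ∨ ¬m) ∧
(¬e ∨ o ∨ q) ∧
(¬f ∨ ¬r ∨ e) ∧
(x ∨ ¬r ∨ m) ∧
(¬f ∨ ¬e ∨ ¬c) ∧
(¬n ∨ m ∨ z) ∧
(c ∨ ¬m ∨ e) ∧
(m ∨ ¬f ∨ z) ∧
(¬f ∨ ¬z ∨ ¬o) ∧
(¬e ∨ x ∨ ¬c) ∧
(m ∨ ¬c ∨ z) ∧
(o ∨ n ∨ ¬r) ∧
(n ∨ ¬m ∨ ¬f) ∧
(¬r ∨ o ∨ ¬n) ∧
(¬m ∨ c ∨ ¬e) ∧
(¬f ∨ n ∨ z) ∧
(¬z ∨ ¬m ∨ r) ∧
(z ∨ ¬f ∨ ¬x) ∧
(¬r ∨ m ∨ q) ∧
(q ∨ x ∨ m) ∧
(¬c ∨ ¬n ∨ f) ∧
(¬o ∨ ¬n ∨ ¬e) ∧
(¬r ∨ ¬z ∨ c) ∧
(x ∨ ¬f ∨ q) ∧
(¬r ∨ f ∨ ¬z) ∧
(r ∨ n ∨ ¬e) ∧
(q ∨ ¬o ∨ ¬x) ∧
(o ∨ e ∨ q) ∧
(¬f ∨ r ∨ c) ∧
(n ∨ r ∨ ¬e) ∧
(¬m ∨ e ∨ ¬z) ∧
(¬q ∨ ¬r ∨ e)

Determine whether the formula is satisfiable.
Yes

Yes, the formula is satisfiable.

One satisfying assignment is: r=False, q=True, f=False, z=False, o=False, e=False, c=True, n=False, x=True, m=True

Verification: With this assignment, all 43 clauses evaluate to true.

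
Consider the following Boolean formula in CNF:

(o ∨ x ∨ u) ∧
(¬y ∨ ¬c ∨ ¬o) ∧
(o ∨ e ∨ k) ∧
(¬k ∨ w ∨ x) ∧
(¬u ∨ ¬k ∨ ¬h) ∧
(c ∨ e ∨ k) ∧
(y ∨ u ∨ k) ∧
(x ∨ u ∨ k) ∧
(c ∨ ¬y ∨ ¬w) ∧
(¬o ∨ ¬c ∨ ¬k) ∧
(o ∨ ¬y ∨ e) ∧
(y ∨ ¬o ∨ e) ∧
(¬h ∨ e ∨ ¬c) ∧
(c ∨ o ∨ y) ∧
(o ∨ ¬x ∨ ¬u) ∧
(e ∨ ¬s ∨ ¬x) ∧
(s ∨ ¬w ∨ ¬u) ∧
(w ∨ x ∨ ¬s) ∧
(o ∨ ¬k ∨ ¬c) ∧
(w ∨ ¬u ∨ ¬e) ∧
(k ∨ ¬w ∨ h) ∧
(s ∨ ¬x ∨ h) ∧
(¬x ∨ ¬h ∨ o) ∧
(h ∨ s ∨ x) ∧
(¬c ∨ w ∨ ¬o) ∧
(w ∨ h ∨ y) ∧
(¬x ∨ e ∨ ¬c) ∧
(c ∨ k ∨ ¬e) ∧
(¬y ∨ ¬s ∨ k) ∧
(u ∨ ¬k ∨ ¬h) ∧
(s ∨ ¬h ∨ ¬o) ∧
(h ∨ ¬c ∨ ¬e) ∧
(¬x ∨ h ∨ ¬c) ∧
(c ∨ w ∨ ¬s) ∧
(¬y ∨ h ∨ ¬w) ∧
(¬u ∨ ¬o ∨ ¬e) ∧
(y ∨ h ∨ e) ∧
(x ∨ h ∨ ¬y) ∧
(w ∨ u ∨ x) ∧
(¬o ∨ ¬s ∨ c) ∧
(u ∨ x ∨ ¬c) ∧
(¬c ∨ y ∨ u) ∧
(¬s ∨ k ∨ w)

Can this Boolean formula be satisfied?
Yes

Yes, the formula is satisfiable.

One satisfying assignment is: h=True, w=True, k=False, e=True, c=True, x=False, y=False, s=True, o=False, u=True

Verification: With this assignment, all 43 clauses evaluate to true.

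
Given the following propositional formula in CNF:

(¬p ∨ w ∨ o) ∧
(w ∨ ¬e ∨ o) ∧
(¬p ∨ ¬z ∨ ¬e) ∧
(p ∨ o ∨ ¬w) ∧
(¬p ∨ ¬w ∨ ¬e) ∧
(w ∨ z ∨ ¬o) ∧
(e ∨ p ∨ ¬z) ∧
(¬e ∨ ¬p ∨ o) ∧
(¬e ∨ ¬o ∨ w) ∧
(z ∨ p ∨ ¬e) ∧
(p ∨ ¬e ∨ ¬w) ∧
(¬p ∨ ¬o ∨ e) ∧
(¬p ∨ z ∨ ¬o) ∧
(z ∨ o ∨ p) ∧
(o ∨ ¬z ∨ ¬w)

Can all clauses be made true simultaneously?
Yes

Yes, the formula is satisfiable.

One satisfying assignment is: o=True, z=False, p=False, w=True, e=False

Verification: With this assignment, all 15 clauses evaluate to true.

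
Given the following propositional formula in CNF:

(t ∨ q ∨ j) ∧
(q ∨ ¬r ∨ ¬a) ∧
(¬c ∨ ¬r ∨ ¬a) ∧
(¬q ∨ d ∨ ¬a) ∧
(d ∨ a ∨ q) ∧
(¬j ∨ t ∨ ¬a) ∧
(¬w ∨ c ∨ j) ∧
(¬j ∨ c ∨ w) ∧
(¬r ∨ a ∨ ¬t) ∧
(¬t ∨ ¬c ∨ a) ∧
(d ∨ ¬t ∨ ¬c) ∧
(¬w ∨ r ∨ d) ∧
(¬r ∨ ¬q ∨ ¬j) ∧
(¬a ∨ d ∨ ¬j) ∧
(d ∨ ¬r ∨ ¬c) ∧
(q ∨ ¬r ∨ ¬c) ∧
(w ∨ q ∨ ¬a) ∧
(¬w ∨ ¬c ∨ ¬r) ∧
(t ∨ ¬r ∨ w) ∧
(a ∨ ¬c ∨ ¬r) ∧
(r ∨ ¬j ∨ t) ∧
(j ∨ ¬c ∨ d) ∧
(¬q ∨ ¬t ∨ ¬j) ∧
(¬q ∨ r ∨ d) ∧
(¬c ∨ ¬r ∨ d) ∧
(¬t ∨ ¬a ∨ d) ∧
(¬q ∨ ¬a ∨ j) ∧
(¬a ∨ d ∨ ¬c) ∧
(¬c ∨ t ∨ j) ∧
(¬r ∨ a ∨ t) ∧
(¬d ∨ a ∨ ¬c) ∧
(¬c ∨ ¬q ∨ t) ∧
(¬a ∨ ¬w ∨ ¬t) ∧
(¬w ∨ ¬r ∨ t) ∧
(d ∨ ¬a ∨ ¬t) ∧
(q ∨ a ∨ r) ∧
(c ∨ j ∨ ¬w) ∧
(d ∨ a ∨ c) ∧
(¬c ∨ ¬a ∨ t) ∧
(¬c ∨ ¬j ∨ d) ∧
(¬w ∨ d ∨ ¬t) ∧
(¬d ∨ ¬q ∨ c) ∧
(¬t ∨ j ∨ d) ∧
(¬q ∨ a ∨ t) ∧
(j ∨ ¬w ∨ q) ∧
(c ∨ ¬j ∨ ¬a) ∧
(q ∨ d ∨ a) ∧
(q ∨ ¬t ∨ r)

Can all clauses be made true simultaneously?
No

No, the formula is not satisfiable.

No assignment of truth values to the variables can make all 48 clauses true simultaneously.

The formula is UNSAT (unsatisfiable).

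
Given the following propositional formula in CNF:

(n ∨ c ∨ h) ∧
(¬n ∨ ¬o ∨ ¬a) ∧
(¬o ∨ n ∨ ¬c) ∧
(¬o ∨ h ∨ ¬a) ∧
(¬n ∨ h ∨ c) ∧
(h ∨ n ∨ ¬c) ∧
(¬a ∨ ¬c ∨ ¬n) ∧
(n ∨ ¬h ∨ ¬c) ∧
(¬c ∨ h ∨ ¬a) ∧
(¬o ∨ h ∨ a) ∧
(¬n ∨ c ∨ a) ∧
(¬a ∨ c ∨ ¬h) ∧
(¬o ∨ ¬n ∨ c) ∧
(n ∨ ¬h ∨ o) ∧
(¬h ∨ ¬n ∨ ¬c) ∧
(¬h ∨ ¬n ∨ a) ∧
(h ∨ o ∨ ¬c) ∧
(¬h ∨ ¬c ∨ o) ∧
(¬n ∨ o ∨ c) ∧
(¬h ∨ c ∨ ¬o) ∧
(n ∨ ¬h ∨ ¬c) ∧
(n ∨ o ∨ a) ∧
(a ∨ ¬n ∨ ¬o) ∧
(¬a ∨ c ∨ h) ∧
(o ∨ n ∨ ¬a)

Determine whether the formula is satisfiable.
No

No, the formula is not satisfiable.

No assignment of truth values to the variables can make all 25 clauses true simultaneously.

The formula is UNSAT (unsatisfiable).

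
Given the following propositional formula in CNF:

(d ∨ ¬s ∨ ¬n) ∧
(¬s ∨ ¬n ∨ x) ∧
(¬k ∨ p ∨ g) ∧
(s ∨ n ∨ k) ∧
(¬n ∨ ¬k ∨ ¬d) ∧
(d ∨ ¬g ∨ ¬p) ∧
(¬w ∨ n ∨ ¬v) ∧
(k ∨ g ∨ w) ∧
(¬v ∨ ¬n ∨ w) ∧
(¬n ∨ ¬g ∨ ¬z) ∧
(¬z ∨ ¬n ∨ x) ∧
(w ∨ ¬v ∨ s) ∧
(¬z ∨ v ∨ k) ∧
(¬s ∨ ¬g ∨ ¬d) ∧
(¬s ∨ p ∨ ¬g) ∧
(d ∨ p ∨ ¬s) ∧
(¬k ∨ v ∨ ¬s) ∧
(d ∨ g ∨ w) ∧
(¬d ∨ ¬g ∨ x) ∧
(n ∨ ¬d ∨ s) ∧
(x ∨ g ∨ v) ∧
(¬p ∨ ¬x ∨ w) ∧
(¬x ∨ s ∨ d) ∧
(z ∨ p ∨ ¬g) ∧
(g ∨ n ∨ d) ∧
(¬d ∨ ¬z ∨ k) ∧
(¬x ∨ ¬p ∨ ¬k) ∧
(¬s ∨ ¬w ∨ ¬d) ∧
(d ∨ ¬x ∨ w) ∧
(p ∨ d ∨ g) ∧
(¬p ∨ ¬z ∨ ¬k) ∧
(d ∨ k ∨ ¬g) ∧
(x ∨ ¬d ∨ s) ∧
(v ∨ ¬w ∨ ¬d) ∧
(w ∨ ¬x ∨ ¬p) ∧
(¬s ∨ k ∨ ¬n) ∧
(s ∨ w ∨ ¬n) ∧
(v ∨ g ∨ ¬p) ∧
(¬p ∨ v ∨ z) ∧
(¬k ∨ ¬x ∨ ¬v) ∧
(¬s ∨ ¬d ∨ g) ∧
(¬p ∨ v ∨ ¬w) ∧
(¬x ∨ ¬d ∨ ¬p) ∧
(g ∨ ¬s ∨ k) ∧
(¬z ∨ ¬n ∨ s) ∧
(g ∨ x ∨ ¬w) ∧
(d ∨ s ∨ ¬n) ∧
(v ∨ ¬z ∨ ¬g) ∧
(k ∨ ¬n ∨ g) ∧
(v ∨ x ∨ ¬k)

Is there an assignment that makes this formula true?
No

No, the formula is not satisfiable.

No assignment of truth values to the variables can make all 50 clauses true simultaneously.

The formula is UNSAT (unsatisfiable).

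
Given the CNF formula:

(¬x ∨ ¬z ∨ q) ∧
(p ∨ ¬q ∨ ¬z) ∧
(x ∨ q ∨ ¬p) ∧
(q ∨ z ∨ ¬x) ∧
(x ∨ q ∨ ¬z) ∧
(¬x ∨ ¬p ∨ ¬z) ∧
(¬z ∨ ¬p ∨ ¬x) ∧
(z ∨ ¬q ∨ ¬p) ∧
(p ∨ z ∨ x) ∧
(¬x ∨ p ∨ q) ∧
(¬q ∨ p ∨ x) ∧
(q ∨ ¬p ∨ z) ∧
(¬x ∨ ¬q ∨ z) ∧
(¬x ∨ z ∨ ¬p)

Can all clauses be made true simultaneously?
Yes

Yes, the formula is satisfiable.

One satisfying assignment is: z=True, q=True, p=True, x=False

Verification: With this assignment, all 14 clauses evaluate to true.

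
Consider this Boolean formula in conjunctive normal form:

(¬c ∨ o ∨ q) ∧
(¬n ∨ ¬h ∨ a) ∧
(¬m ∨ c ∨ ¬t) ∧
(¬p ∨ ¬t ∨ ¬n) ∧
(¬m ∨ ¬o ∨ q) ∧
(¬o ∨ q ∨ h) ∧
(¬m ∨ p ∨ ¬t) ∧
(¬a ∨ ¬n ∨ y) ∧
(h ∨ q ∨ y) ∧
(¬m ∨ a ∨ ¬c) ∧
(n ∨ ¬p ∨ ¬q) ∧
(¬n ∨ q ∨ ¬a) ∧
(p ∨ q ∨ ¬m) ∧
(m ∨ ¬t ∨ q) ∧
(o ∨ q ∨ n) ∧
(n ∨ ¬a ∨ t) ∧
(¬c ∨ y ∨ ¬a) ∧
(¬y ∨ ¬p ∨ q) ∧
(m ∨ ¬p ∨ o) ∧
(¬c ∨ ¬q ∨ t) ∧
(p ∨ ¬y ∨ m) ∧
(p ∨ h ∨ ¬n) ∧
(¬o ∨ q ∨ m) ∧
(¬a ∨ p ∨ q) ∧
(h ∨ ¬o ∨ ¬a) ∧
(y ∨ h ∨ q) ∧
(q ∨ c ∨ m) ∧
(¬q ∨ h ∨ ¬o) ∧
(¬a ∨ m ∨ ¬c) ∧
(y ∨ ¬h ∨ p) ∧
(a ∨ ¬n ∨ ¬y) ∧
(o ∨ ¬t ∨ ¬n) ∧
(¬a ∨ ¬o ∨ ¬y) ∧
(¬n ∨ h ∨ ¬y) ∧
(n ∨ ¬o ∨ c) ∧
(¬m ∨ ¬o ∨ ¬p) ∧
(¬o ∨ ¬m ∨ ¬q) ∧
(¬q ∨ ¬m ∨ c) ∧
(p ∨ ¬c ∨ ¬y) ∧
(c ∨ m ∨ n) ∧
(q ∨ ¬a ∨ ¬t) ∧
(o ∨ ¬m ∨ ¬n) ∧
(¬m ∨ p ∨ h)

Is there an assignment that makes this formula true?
Yes

Yes, the formula is satisfiable.

One satisfying assignment is: m=False, p=False, a=False, q=True, n=False, c=True, t=True, h=False, o=False, y=False

Verification: With this assignment, all 43 clauses evaluate to true.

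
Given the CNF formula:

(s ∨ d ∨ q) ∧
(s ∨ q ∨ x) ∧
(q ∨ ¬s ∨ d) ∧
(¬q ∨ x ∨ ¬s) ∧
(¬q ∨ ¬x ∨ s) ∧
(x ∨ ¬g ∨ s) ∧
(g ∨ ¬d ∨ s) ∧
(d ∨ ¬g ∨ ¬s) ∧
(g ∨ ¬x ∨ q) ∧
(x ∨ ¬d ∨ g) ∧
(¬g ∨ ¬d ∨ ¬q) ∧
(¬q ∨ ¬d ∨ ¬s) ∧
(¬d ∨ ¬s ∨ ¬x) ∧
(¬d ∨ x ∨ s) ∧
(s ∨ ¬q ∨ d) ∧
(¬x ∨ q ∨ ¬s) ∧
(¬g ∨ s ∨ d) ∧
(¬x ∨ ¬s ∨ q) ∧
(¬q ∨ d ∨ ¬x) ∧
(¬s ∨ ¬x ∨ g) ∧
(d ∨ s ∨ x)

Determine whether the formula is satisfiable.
Yes

Yes, the formula is satisfiable.

One satisfying assignment is: g=True, x=False, s=True, d=True, q=False

Verification: With this assignment, all 21 clauses evaluate to true.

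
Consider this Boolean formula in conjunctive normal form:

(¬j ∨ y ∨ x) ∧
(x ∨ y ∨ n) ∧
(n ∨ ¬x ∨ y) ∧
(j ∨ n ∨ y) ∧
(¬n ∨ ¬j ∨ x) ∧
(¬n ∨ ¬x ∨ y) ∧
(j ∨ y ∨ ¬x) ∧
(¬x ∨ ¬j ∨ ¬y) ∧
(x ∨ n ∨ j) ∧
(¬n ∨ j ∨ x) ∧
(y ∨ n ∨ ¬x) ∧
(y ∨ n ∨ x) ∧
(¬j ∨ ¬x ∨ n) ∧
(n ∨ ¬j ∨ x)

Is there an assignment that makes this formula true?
Yes

Yes, the formula is satisfiable.

One satisfying assignment is: n=False, x=True, j=False, y=True

Verification: With this assignment, all 14 clauses evaluate to true.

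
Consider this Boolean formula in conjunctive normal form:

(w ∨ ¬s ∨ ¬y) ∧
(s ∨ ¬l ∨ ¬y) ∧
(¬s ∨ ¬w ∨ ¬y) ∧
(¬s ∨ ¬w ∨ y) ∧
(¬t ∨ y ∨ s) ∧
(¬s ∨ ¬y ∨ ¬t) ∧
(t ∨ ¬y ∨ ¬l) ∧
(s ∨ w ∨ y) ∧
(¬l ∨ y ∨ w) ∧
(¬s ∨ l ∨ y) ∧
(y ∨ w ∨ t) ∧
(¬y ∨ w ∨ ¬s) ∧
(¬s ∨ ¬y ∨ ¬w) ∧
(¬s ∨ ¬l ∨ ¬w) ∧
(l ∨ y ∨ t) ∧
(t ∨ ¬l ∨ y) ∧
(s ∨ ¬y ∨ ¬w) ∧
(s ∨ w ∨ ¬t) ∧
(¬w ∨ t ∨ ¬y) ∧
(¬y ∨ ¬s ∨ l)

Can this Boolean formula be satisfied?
Yes

Yes, the formula is satisfiable.

One satisfying assignment is: y=True, w=False, t=False, s=False, l=False

Verification: With this assignment, all 20 clauses evaluate to true.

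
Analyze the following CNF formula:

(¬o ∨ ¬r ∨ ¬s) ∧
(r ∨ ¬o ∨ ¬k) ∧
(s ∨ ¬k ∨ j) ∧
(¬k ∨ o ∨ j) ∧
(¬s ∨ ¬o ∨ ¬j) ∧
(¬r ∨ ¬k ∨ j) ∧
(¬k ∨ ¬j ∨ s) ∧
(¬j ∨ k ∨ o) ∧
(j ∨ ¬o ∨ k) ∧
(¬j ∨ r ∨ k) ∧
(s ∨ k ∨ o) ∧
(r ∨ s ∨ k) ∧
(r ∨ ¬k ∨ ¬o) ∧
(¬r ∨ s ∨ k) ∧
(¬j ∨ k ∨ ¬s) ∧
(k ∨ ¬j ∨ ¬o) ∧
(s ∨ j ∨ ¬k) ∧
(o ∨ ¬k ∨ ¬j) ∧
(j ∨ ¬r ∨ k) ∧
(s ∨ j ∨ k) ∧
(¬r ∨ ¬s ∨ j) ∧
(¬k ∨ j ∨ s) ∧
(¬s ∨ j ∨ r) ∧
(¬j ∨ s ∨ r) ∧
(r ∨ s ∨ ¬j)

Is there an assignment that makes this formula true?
No

No, the formula is not satisfiable.

No assignment of truth values to the variables can make all 25 clauses true simultaneously.

The formula is UNSAT (unsatisfiable).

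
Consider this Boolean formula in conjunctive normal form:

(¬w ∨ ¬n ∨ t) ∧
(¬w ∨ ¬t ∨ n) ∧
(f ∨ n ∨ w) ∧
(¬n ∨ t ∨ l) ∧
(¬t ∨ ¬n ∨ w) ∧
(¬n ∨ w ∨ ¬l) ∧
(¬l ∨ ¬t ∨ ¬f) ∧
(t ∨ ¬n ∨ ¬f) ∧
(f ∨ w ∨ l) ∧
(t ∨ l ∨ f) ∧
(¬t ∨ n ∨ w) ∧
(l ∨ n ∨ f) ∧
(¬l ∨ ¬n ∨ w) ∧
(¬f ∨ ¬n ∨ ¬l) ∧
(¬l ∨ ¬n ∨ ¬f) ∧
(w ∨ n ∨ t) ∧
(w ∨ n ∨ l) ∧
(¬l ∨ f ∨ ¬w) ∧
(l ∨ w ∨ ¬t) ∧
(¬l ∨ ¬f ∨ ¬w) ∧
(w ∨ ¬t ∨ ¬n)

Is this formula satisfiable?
Yes

Yes, the formula is satisfiable.

One satisfying assignment is: t=False, w=True, n=False, l=False, f=True

Verification: With this assignment, all 21 clauses evaluate to true.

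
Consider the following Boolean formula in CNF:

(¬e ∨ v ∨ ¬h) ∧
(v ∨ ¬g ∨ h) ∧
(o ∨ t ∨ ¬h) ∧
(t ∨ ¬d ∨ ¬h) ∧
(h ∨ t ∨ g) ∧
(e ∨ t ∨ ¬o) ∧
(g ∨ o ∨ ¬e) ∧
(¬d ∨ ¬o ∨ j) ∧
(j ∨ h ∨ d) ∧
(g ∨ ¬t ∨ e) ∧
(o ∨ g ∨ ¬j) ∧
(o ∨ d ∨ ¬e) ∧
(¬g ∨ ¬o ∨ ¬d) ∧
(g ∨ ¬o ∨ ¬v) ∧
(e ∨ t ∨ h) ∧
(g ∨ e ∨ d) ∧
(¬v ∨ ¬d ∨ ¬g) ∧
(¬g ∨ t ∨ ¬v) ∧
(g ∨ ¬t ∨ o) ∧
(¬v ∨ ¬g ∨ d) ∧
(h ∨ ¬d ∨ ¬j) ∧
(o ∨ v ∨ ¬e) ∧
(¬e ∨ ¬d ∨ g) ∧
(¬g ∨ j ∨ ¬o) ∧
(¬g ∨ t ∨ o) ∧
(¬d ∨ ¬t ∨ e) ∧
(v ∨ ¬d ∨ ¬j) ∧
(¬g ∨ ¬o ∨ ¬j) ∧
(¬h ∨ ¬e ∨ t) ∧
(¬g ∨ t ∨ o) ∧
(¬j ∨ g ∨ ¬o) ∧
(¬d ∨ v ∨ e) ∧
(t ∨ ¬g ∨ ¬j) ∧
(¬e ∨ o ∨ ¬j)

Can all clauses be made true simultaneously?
Yes

Yes, the formula is satisfiable.

One satisfying assignment is: v=False, h=True, d=False, g=True, j=True, t=True, o=False, e=False

Verification: With this assignment, all 34 clauses evaluate to true.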